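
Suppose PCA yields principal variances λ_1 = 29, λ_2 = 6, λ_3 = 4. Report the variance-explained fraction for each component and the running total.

Step 1 — total variance = trace(Sigma) = Σ λ_i = 29 + 6 + 4 = 39.

Step 2 — fraction explained by component i = λ_i / Σ λ:
  PC1: 29/39 = 0.7436
  PC2: 6/39 = 0.1538
  PC3: 4/39 = 0.1026

Step 3 — cumulative fraction after k components = (λ_1 + ... + λ_k) / Σ λ:
  k = 1: 29/39 = 0.7436
  k = 2: (29 + 6)/39 = 35/39 = 0.8974
  k = 3: (29 + 6 + 4)/39 = 39/39 = 1

Summary (fraction, with percent):

explained: PC1 0.7436 (74.36%), PC2 0.1538 (15.38%), PC3 0.1026 (10.26%);  cumulative: 0.7436, 0.8974, 1


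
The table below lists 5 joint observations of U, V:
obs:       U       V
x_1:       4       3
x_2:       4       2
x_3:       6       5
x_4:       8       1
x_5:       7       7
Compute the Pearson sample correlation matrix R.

Step 1 — column means:
  mean(U) = (4 + 4 + 6 + 8 + 7) / 5 = 29/5 = 5.8
  mean(V) = (3 + 2 + 5 + 1 + 7) / 5 = 18/5 = 3.6

Step 2 — sample variances and covariances s[i,j] = (1/(n-1)) · Σ_k (x_{k,i} - mean_i) · (x_{k,j} - mean_j), with n-1 = 4:
  s[U,U] = ((-1.8)·(-1.8) + (-1.8)·(-1.8) + (0.2)·(0.2) + (2.2)·(2.2) + (1.2)·(1.2)) / 4 = 12.8/4 = 3.2
  s[U,V] = ((-1.8)·(-0.6) + (-1.8)·(-1.6) + (0.2)·(1.4) + (2.2)·(-2.6) + (1.2)·(3.4)) / 4 = 2.6/4 = 0.65
  s[V,V] = ((-0.6)·(-0.6) + (-1.6)·(-1.6) + (1.4)·(1.4) + (-2.6)·(-2.6) + (3.4)·(3.4)) / 4 = 23.2/4 = 5.8
  Sample standard deviations s_i = √(s[i,i]):
  s(U) = √(3.2) = 1.7889
  s(V) = √(5.8) = 2.4083

Step 3 — r_{ij} = s_{ij} / (s_i · s_j):
  r[U,U] = 1 (diagonal).
  r[U,V] = 0.65 / (1.7889 · 2.4083) = 0.65 / 4.3081 = 0.1509
  r[V,V] = 1 (diagonal).

R is symmetric with unit diagonal. Assembling:

R = [[1, 0.1509],
 [0.1509, 1]]


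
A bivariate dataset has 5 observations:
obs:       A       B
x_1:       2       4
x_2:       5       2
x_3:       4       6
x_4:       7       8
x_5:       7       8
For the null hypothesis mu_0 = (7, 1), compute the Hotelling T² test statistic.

Step 1 — sample mean vector:
  mean(A) = (2 + 5 + 4 + 7 + 7) / 5 = 25/5 = 5
  mean(B) = (4 + 2 + 6 + 8 + 8) / 5 = 28/5 = 5.6
  x̄ = (5, 5.6),  deviation x̄ - mu_0 = (5, 5.6) - (7, 1) = (-2, 4.6).

Step 2 — sample covariance matrix, S[i,j] = (1/(n-1)) · Σ_k (x_{k,i} - mean_i) · (x_{k,j} - mean_j), divisor n-1 = 4:
  S[A,A] = ((-3)·(-3) + (0)·(0) + (-1)·(-1) + (2)·(2) + (2)·(2)) / 4 = 18/4 = 4.5
  S[A,B] = ((-3)·(-1.6) + (0)·(-3.6) + (-1)·(0.4) + (2)·(2.4) + (2)·(2.4)) / 4 = 14/4 = 3.5
  S[B,B] = ((-1.6)·(-1.6) + (-3.6)·(-3.6) + (0.4)·(0.4) + (2.4)·(2.4) + (2.4)·(2.4)) / 4 = 27.2/4 = 6.8
  S = [[4.5, 3.5],
 [3.5, 6.8]].

Step 3 — invert S. det(S) = 4.5·6.8 - (3.5)² = 18.35.
  S^{-1} = (1/det) · [[d, -b], [-b, a]] = [[0.3706, -0.1907],
 [-0.1907, 0.2452]].

Step 4 — quadratic form (x̄ - mu_0)^T · S^{-1} · (x̄ - mu_0):
  S^{-1} · (x̄ - mu_0) = (-1.6185, 1.5095),
  (x̄ - mu_0)^T · [...] = (-2)·(-1.6185) + (4.6)·(1.5095) = 10.1809.

Step 5 — scale by n: T² = 5 · 10.1809 = 50.9046.

T² ≈ 50.9046


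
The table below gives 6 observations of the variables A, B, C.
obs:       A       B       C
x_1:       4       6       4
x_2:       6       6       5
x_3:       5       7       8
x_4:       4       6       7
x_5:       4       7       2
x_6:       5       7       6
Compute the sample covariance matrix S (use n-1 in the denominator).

Step 1 — column means:
  mean(A) = (4 + 6 + 5 + 4 + 4 + 5) / 6 = 28/6 = 4.6667
  mean(B) = (6 + 6 + 7 + 6 + 7 + 7) / 6 = 39/6 = 6.5
  mean(C) = (4 + 5 + 8 + 7 + 2 + 6) / 6 = 32/6 = 5.3333

Step 2 — sample covariance S[i,j] = (1/(n-1)) · Σ_k (x_{k,i} - mean_i) · (x_{k,j} - mean_j), with n-1 = 5.
  S[A,A] = ((-0.6667)·(-0.6667) + (1.3333)·(1.3333) + (0.3333)·(0.3333) + (-0.6667)·(-0.6667) + (-0.6667)·(-0.6667) + (0.3333)·(0.3333)) / 5 = 3.3333/5 = 0.6667
  S[A,B] = ((-0.6667)·(-0.5) + (1.3333)·(-0.5) + (0.3333)·(0.5) + (-0.6667)·(-0.5) + (-0.6667)·(0.5) + (0.3333)·(0.5)) / 5 = 0/5 = 0
  S[A,C] = ((-0.6667)·(-1.3333) + (1.3333)·(-0.3333) + (0.3333)·(2.6667) + (-0.6667)·(1.6667) + (-0.6667)·(-3.3333) + (0.3333)·(0.6667)) / 5 = 2.6667/5 = 0.5333
  S[B,B] = ((-0.5)·(-0.5) + (-0.5)·(-0.5) + (0.5)·(0.5) + (-0.5)·(-0.5) + (0.5)·(0.5) + (0.5)·(0.5)) / 5 = 1.5/5 = 0.3
  S[B,C] = ((-0.5)·(-1.3333) + (-0.5)·(-0.3333) + (0.5)·(2.6667) + (-0.5)·(1.6667) + (0.5)·(-3.3333) + (0.5)·(0.6667)) / 5 = 0/5 = 0
  S[C,C] = ((-1.3333)·(-1.3333) + (-0.3333)·(-0.3333) + (2.6667)·(2.6667) + (1.6667)·(1.6667) + (-3.3333)·(-3.3333) + (0.6667)·(0.6667)) / 5 = 23.3333/5 = 4.6667

S is symmetric (S[j,i] = S[i,j]). Assembling:

S = [[0.6667, 0, 0.5333],
 [0, 0.3, 0],
 [0.5333, 0, 4.6667]]


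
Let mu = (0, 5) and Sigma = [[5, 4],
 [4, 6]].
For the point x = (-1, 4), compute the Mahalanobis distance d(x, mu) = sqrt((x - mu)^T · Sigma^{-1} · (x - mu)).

Step 1 — centre the observation: (x - mu) = (-1, -1).

Step 2 — invert Sigma. det(Sigma) = 5·6 - (4)² = 14.
  Sigma^{-1} = (1/det) · [[d, -b], [-b, a]] = [[0.4286, -0.2857],
 [-0.2857, 0.3571]].

Step 3 — form the quadratic (x - mu)^T · Sigma^{-1} · (x - mu):
  Sigma^{-1} · (x - mu) = (-0.1429, -0.0714).
  (x - mu)^T · [Sigma^{-1} · (x - mu)] = (-1)·(-0.1429) + (-1)·(-0.0714) = 0.2143.

Step 4 — take square root: d = √(0.2143) ≈ 0.4629.

d(x, mu) = √(0.2143) ≈ 0.4629


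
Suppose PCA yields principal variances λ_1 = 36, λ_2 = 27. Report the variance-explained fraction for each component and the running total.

Step 1 — total variance = trace(Sigma) = Σ λ_i = 36 + 27 = 63.

Step 2 — fraction explained by component i = λ_i / Σ λ:
  PC1: 36/63 = 0.5714
  PC2: 27/63 = 0.4286

Step 3 — cumulative fraction after k components = (λ_1 + ... + λ_k) / Σ λ:
  k = 1: 36/63 = 0.5714
  k = 2: (36 + 27)/63 = 63/63 = 1

Summary (fraction, with percent):

explained: PC1 0.5714 (57.14%), PC2 0.4286 (42.86%);  cumulative: 0.5714, 1


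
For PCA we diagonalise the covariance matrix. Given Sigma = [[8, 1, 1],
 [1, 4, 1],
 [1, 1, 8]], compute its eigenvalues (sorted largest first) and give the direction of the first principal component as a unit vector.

Step 1 — characteristic polynomial p(λ) = det(λI - Sigma) = λ³ - tr·λ² + c_1·λ - det, where tr = trace, c_1 = sum of the principal 2×2 minors, det = det(Sigma):
  tr = 8 + 4 + 8 = 20,
  c_1 = (8·4 - (1)²) + (8·8 - (1)²) + (4·8 - (1)²) = 31 + 63 + 31 = 125,
  det = 8·(4·8 - (1)²) - (1)·((1)·8 - (1)·(1)) + (1)·((1)·(1) - 4·(1)) = 8·(31) - (1)·(7) + (1)·(-3) = 238.
  So p(λ) = λ³ - 20λ² + 125λ - 238.
Step 2 — look for an integer root (rational root theorem: any rational root is an integer divisor of 238). Testing λ = 7:
  p(7) = 343 - 980 + 875 - 238 = 0  ✓
  Dividing out (λ - 7): p(λ) = (λ - 7)(λ² - 13λ + 34).
Step 3 — remaining eigenvalues from the quadratic λ² - 13λ + 34 = 0:
  Δ = 13² - 4·34 = 169 - 136 = 33,  λ = (13 ± √33)/2 = (13 ± 5.7446)/2 ≈ 9.3723 or 3.6277.
  Sorted: λ_1 = 9.3723,  λ_2 = 7,  λ_3 = 3.6277  (check: sum = 20 = tr ✓).

Step 4 — unit eigenvector for λ_1 ≈ 9.3723: v spans the null space of (Sigma - λ_1 I), whose rows are
  r_1 = (-1.3723, 1, 1),  r_2 = (1, -5.3723, 1),  r_3 = (1, 1, -1.3723).
  v is orthogonal to every row, so take v ∝ r_1 × r_2 = ((1)·(1) - (1)·(-5.3723), (1)·(1) - (-1.3723)·(1), (-1.3723)·(-5.3723) - (1)·(1)) ≈ (6.3723, 2.3723, 6.3723).
  Let u = (6.3723, 2.3723, 6.3723).
  ||u|| = √((6.3723)² + (2.3723)² + (6.3723)²) = √(86.8397) ≈ 9.3188,  v_1 = u/||u|| ≈ (0.6838, 0.2546, 0.6838) (||v_1|| = 1).

λ_1 = 9.3723,  λ_2 = 7,  λ_3 = 3.6277;  v_1 ≈ (0.6838, 0.2546, 0.6838)


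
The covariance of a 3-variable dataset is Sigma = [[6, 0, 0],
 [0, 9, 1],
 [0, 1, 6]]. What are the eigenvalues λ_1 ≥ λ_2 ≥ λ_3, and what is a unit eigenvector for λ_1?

Step 1 — characteristic polynomial p(λ) = det(λI - Sigma) = λ³ - tr·λ² + c_1·λ - det, where tr = trace, c_1 = sum of the principal 2×2 minors, det = det(Sigma):
  tr = 6 + 9 + 6 = 21,
  c_1 = (6·9 - (0)²) + (6·6 - (0)²) + (9·6 - (1)²) = 54 + 36 + 53 = 143,
  det = 6·(9·6 - (1)²) - (0)·((0)·6 - (1)·(0)) + (0)·((0)·(1) - 9·(0)) = 6·(53) - (0)·(0) + (0)·(0) = 318.
  So p(λ) = λ³ - 21λ² + 143λ - 318.
Step 2 — look for an integer root (rational root theorem: any rational root is an integer divisor of 318). Testing λ = 6:
  p(6) = 216 - 756 + 858 - 318 = 0  ✓
  Dividing out (λ - 6): p(λ) = (λ - 6)(λ² - 15λ + 53).
Step 3 — remaining eigenvalues from the quadratic λ² - 15λ + 53 = 0:
  Δ = 15² - 4·53 = 225 - 212 = 13,  λ = (15 ± √13)/2 = (15 ± 3.6056)/2 ≈ 9.3028 or 5.6972.
  Sorted: λ_1 = 9.3028,  λ_2 = 6,  λ_3 = 5.6972  (check: sum = 21 = tr ✓).

Step 4 — unit eigenvector for λ_1 ≈ 9.3028: v spans the null space of (Sigma - λ_1 I), whose rows are
  r_1 = (-3.3028, 0, 0),  r_2 = (0, -0.3028, 1),  r_3 = (0, 1, -3.3028).
  v is orthogonal to every row, so take v ∝ r_1 × r_2 = ((0)·(1) - (0)·(-0.3028), (0)·(0) - (-3.3028)·(1), (-3.3028)·(-0.3028) - (0)·(0)) ≈ (0, 3.3028, 1).
  Let u = (0, 3.3028, 1).
  ||u|| = √((0)² + (3.3028)² + (1)²) = √(11.9083) ≈ 3.4508,  v_1 = u/||u|| ≈ (0, 0.9571, 0.2898) (||v_1|| = 1).

λ_1 = 9.3028,  λ_2 = 6,  λ_3 = 5.6972;  v_1 ≈ (0, 0.9571, 0.2898)


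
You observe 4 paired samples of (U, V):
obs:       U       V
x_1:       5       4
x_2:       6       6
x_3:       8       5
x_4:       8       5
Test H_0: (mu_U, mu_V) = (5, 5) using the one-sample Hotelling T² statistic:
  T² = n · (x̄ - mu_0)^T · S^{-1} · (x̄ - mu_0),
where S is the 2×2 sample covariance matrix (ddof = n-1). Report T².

Step 1 — sample mean vector:
  mean(U) = (5 + 6 + 8 + 8) / 4 = 27/4 = 6.75
  mean(V) = (4 + 6 + 5 + 5) / 4 = 20/4 = 5
  x̄ = (6.75, 5),  deviation x̄ - mu_0 = (6.75, 5) - (5, 5) = (1.75, 0).

Step 2 — sample covariance matrix, S[i,j] = (1/(n-1)) · Σ_k (x_{k,i} - mean_i) · (x_{k,j} - mean_j), divisor n-1 = 3:
  S[U,U] = ((-1.75)·(-1.75) + (-0.75)·(-0.75) + (1.25)·(1.25) + (1.25)·(1.25)) / 3 = 6.75/3 = 2.25
  S[U,V] = ((-1.75)·(-1) + (-0.75)·(1) + (1.25)·(0) + (1.25)·(0)) / 3 = 1/3 = 0.3333
  S[V,V] = ((-1)·(-1) + (1)·(1) + (0)·(0) + (0)·(0)) / 3 = 2/3 = 0.6667
  S = [[2.25, 0.3333],
 [0.3333, 0.6667]].

Step 3 — invert S. det(S) = 2.25·0.6667 - (0.3333)² = 1.3889.
  S^{-1} = (1/det) · [[d, -b], [-b, a]] = [[0.48, -0.24],
 [-0.24, 1.62]].

Step 4 — quadratic form (x̄ - mu_0)^T · S^{-1} · (x̄ - mu_0):
  S^{-1} · (x̄ - mu_0) = (0.84, -0.42),
  (x̄ - mu_0)^T · [...] = (1.75)·(0.84) + (0)·(-0.42) = 1.47.

Step 5 — scale by n: T² = 4 · 1.47 = 5.88.

T² ≈ 5.88


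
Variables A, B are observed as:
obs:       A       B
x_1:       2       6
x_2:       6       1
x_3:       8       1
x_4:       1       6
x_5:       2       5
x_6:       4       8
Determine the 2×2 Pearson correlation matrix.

Step 1 — column means:
  mean(A) = (2 + 6 + 8 + 1 + 2 + 4) / 6 = 23/6 = 3.8333
  mean(B) = (6 + 1 + 1 + 6 + 5 + 8) / 6 = 27/6 = 4.5

Step 2 — sample variances and covariances s[i,j] = (1/(n-1)) · Σ_k (x_{k,i} - mean_i) · (x_{k,j} - mean_j), with n-1 = 5:
  s[A,A] = ((-1.8333)·(-1.8333) + (2.1667)·(2.1667) + (4.1667)·(4.1667) + (-2.8333)·(-2.8333) + (-1.8333)·(-1.8333) + (0.1667)·(0.1667)) / 5 = 36.8333/5 = 7.3667
  s[A,B] = ((-1.8333)·(1.5) + (2.1667)·(-3.5) + (4.1667)·(-3.5) + (-2.8333)·(1.5) + (-1.8333)·(0.5) + (0.1667)·(3.5)) / 5 = -29.5/5 = -5.9
  s[B,B] = ((1.5)·(1.5) + (-3.5)·(-3.5) + (-3.5)·(-3.5) + (1.5)·(1.5) + (0.5)·(0.5) + (3.5)·(3.5)) / 5 = 41.5/5 = 8.3
  Sample standard deviations s_i = √(s[i,i]):
  s(A) = √(7.3667) = 2.7142
  s(B) = √(8.3) = 2.881

Step 3 — r_{ij} = s_{ij} / (s_i · s_j):
  r[A,A] = 1 (diagonal).
  r[A,B] = -5.9 / (2.7142 · 2.881) = -5.9 / 7.8194 = -0.7545
  r[B,B] = 1 (diagonal).

R is symmetric with unit diagonal. Assembling:

R = [[1, -0.7545],
 [-0.7545, 1]]


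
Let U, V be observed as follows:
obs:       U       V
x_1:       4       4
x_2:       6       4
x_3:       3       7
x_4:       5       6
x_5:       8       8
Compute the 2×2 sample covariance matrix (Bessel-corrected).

Step 1 — column means:
  mean(U) = (4 + 6 + 3 + 5 + 8) / 5 = 26/5 = 5.2
  mean(V) = (4 + 4 + 7 + 6 + 8) / 5 = 29/5 = 5.8

Step 2 — sample covariance S[i,j] = (1/(n-1)) · Σ_k (x_{k,i} - mean_i) · (x_{k,j} - mean_j), with n-1 = 4.
  S[U,U] = ((-1.2)·(-1.2) + (0.8)·(0.8) + (-2.2)·(-2.2) + (-0.2)·(-0.2) + (2.8)·(2.8)) / 4 = 14.8/4 = 3.7
  S[U,V] = ((-1.2)·(-1.8) + (0.8)·(-1.8) + (-2.2)·(1.2) + (-0.2)·(0.2) + (2.8)·(2.2)) / 4 = 4.2/4 = 1.05
  S[V,V] = ((-1.8)·(-1.8) + (-1.8)·(-1.8) + (1.2)·(1.2) + (0.2)·(0.2) + (2.2)·(2.2)) / 4 = 12.8/4 = 3.2

S is symmetric (S[j,i] = S[i,j]). Assembling:

S = [[3.7, 1.05],
 [1.05, 3.2]]


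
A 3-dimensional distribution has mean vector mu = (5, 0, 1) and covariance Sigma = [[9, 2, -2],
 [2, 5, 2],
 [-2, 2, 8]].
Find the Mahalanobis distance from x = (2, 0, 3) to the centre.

Step 1 — centre the observation: (x - mu) = (-3, 0, 2).

Step 2 — invert Sigma (cofactor / det for 3×3, or solve directly):
  Sigma^{-1} = [[0.1406, -0.0781, 0.0547],
 [-0.0781, 0.2656, -0.0859],
 [0.0547, -0.0859, 0.1602]].

Step 3 — form the quadratic (x - mu)^T · Sigma^{-1} · (x - mu):
  Sigma^{-1} · (x - mu) = (-0.3125, 0.0625, 0.1563).
  (x - mu)^T · [Sigma^{-1} · (x - mu)] = (-3)·(-0.3125) + (0)·(0.0625) + (2)·(0.1563) = 1.25.

Step 4 — take square root: d = √(1.25) ≈ 1.118.

d(x, mu) = √(1.25) ≈ 1.118


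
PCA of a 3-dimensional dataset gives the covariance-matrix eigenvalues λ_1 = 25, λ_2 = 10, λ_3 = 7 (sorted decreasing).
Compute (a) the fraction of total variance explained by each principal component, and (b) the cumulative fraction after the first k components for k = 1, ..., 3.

Step 1 — total variance = trace(Sigma) = Σ λ_i = 25 + 10 + 7 = 42.

Step 2 — fraction explained by component i = λ_i / Σ λ:
  PC1: 25/42 = 0.5952
  PC2: 10/42 = 0.2381
  PC3: 7/42 = 0.1667

Step 3 — cumulative fraction after k components = (λ_1 + ... + λ_k) / Σ λ:
  k = 1: 25/42 = 0.5952
  k = 2: (25 + 10)/42 = 35/42 = 0.8333
  k = 3: (25 + 10 + 7)/42 = 42/42 = 1

Summary (fraction, with percent):

explained: PC1 0.5952 (59.52%), PC2 0.2381 (23.81%), PC3 0.1667 (16.67%);  cumulative: 0.5952, 0.8333, 1


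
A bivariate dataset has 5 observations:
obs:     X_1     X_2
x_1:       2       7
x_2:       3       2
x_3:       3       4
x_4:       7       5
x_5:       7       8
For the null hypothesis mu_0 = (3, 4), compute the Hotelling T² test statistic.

Step 1 — sample mean vector:
  mean(X_1) = (2 + 3 + 3 + 7 + 7) / 5 = 22/5 = 4.4
  mean(X_2) = (7 + 2 + 4 + 5 + 8) / 5 = 26/5 = 5.2
  x̄ = (4.4, 5.2),  deviation x̄ - mu_0 = (4.4, 5.2) - (3, 4) = (1.4, 1.2).

Step 2 — sample covariance matrix, S[i,j] = (1/(n-1)) · Σ_k (x_{k,i} - mean_i) · (x_{k,j} - mean_j), divisor n-1 = 4:
  S[X_1,X_1] = ((-2.4)·(-2.4) + (-1.4)·(-1.4) + (-1.4)·(-1.4) + (2.6)·(2.6) + (2.6)·(2.6)) / 4 = 23.2/4 = 5.8
  S[X_1,X_2] = ((-2.4)·(1.8) + (-1.4)·(-3.2) + (-1.4)·(-1.2) + (2.6)·(-0.2) + (2.6)·(2.8)) / 4 = 8.6/4 = 2.15
  S[X_2,X_2] = ((1.8)·(1.8) + (-3.2)·(-3.2) + (-1.2)·(-1.2) + (-0.2)·(-0.2) + (2.8)·(2.8)) / 4 = 22.8/4 = 5.7
  S = [[5.8, 2.15],
 [2.15, 5.7]].

Step 3 — invert S. det(S) = 5.8·5.7 - (2.15)² = 28.4375.
  S^{-1} = (1/det) · [[d, -b], [-b, a]] = [[0.2004, -0.0756],
 [-0.0756, 0.204]].

Step 4 — quadratic form (x̄ - mu_0)^T · S^{-1} · (x̄ - mu_0):
  S^{-1} · (x̄ - mu_0) = (0.1899, 0.1389),
  (x̄ - mu_0)^T · [...] = (1.4)·(0.1899) + (1.2)·(0.1389) = 0.4325.

Step 5 — scale by n: T² = 5 · 0.4325 = 2.1626.

T² ≈ 2.1626


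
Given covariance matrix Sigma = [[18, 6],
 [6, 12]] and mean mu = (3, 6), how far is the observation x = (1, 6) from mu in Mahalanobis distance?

Step 1 — centre the observation: (x - mu) = (-2, 0).

Step 2 — invert Sigma. det(Sigma) = 18·12 - (6)² = 180.
  Sigma^{-1} = (1/det) · [[d, -b], [-b, a]] = [[0.0667, -0.0333],
 [-0.0333, 0.1]].

Step 3 — form the quadratic (x - mu)^T · Sigma^{-1} · (x - mu):
  Sigma^{-1} · (x - mu) = (-0.1333, 0.0667).
  (x - mu)^T · [Sigma^{-1} · (x - mu)] = (-2)·(-0.1333) + (0)·(0.0667) = 0.2667.

Step 4 — take square root: d = √(0.2667) ≈ 0.5164.

d(x, mu) = √(0.2667) ≈ 0.5164


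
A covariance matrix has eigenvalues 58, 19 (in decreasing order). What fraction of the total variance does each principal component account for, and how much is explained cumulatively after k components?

Step 1 — total variance = trace(Sigma) = Σ λ_i = 58 + 19 = 77.

Step 2 — fraction explained by component i = λ_i / Σ λ:
  PC1: 58/77 = 0.7532
  PC2: 19/77 = 0.2468

Step 3 — cumulative fraction after k components = (λ_1 + ... + λ_k) / Σ λ:
  k = 1: 58/77 = 0.7532
  k = 2: (58 + 19)/77 = 77/77 = 1

Summary (fraction, with percent):

explained: PC1 0.7532 (75.32%), PC2 0.2468 (24.68%);  cumulative: 0.7532, 1


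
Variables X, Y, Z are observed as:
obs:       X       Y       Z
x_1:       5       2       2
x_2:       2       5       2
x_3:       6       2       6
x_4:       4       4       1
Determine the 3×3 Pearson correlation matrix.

Step 1 — column means:
  mean(X) = (5 + 2 + 6 + 4) / 4 = 17/4 = 4.25
  mean(Y) = (2 + 5 + 2 + 4) / 4 = 13/4 = 3.25
  mean(Z) = (2 + 2 + 6 + 1) / 4 = 11/4 = 2.75

Step 2 — sample variances and covariances s[i,j] = (1/(n-1)) · Σ_k (x_{k,i} - mean_i) · (x_{k,j} - mean_j), with n-1 = 3:
  s[X,X] = ((0.75)·(0.75) + (-2.25)·(-2.25) + (1.75)·(1.75) + (-0.25)·(-0.25)) / 3 = 8.75/3 = 2.9167
  s[X,Y] = ((0.75)·(-1.25) + (-2.25)·(1.75) + (1.75)·(-1.25) + (-0.25)·(0.75)) / 3 = -7.25/3 = -2.4167
  s[X,Z] = ((0.75)·(-0.75) + (-2.25)·(-0.75) + (1.75)·(3.25) + (-0.25)·(-1.75)) / 3 = 7.25/3 = 2.4167
  s[Y,Y] = ((-1.25)·(-1.25) + (1.75)·(1.75) + (-1.25)·(-1.25) + (0.75)·(0.75)) / 3 = 6.75/3 = 2.25
  s[Y,Z] = ((-1.25)·(-0.75) + (1.75)·(-0.75) + (-1.25)·(3.25) + (0.75)·(-1.75)) / 3 = -5.75/3 = -1.9167
  s[Z,Z] = ((-0.75)·(-0.75) + (-0.75)·(-0.75) + (3.25)·(3.25) + (-1.75)·(-1.75)) / 3 = 14.75/3 = 4.9167
  Sample standard deviations s_i = √(s[i,i]):
  s(X) = √(2.9167) = 1.7078
  s(Y) = √(2.25) = 1.5
  s(Z) = √(4.9167) = 2.2174

Step 3 — r_{ij} = s_{ij} / (s_i · s_j):
  r[X,X] = 1 (diagonal).
  r[X,Y] = -2.4167 / (1.7078 · 1.5) = -2.4167 / 2.5617 = -0.9434
  r[X,Z] = 2.4167 / (1.7078 · 2.2174) = 2.4167 / 3.7869 = 0.6382
  r[Y,Y] = 1 (diagonal).
  r[Y,Z] = -1.9167 / (1.5 · 2.2174) = -1.9167 / 3.326 = -0.5763
  r[Z,Z] = 1 (diagonal).

R is symmetric with unit diagonal. Assembling:

R = [[1, -0.9434, 0.6382],
 [-0.9434, 1, -0.5763],
 [0.6382, -0.5763, 1]]


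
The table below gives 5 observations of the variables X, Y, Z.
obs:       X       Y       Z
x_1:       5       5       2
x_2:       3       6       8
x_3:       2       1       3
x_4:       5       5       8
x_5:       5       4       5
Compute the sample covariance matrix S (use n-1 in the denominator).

Step 1 — column means:
  mean(X) = (5 + 3 + 2 + 5 + 5) / 5 = 20/5 = 4
  mean(Y) = (5 + 6 + 1 + 5 + 4) / 5 = 21/5 = 4.2
  mean(Z) = (2 + 8 + 3 + 8 + 5) / 5 = 26/5 = 5.2

Step 2 — sample covariance S[i,j] = (1/(n-1)) · Σ_k (x_{k,i} - mean_i) · (x_{k,j} - mean_j), with n-1 = 4.
  S[X,X] = ((1)·(1) + (-1)·(-1) + (-2)·(-2) + (1)·(1) + (1)·(1)) / 4 = 8/4 = 2
  S[X,Y] = ((1)·(0.8) + (-1)·(1.8) + (-2)·(-3.2) + (1)·(0.8) + (1)·(-0.2)) / 4 = 6/4 = 1.5
  S[X,Z] = ((1)·(-3.2) + (-1)·(2.8) + (-2)·(-2.2) + (1)·(2.8) + (1)·(-0.2)) / 4 = 1/4 = 0.25
  S[Y,Y] = ((0.8)·(0.8) + (1.8)·(1.8) + (-3.2)·(-3.2) + (0.8)·(0.8) + (-0.2)·(-0.2)) / 4 = 14.8/4 = 3.7
  S[Y,Z] = ((0.8)·(-3.2) + (1.8)·(2.8) + (-3.2)·(-2.2) + (0.8)·(2.8) + (-0.2)·(-0.2)) / 4 = 11.8/4 = 2.95
  S[Z,Z] = ((-3.2)·(-3.2) + (2.8)·(2.8) + (-2.2)·(-2.2) + (2.8)·(2.8) + (-0.2)·(-0.2)) / 4 = 30.8/4 = 7.7

S is symmetric (S[j,i] = S[i,j]). Assembling:

S = [[2, 1.5, 0.25],
 [1.5, 3.7, 2.95],
 [0.25, 2.95, 7.7]]


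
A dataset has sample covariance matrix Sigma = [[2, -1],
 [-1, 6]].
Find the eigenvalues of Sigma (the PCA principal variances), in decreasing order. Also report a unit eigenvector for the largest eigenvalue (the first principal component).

Step 1 — characteristic polynomial of 2×2 Sigma:
  det(Sigma - λI) = λ² - trace · λ + det = 0.
  trace = 2 + 6 = 8, det = 2·6 - (-1)² = 11.
Step 2 — discriminant:
  Δ = trace² - 4·det = 64 - 44 = 20.
Step 3 — eigenvalues:
  λ = (trace ± √Δ)/2 = (8 ± 4.4721)/2,
  λ_1 = 6.2361,  λ_2 = 1.7639.

Step 4 — unit eigenvector for λ_1: solve (Sigma - λ_1 I)v = 0. First row:
  (2 - 6.2361)·v_x + (-1)·v_y = 0, i.e. (-4.2361)·v_x + (-1)·v_y = 0,
  so v ∝ (b, λ_1 - a) = (-1, 4.2361); multiply by -1 so the first entry is positive: u = (1, -4.2361).
  ||u|| = √((1)² + (-4.2361)²) = √(18.9443) ≈ 4.3525,
  v_1 = u/||u|| ≈ (0.2298, -0.9732) (||v_1|| = 1).

λ_1 = 6.2361,  λ_2 = 1.7639;  v_1 ≈ (0.2298, -0.9732)


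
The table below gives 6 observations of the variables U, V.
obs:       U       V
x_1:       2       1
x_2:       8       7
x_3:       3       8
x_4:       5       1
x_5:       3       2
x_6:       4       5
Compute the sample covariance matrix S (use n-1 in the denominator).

Step 1 — column means:
  mean(U) = (2 + 8 + 3 + 5 + 3 + 4) / 6 = 25/6 = 4.1667
  mean(V) = (1 + 7 + 8 + 1 + 2 + 5) / 6 = 24/6 = 4

Step 2 — sample covariance S[i,j] = (1/(n-1)) · Σ_k (x_{k,i} - mean_i) · (x_{k,j} - mean_j), with n-1 = 5.
  S[U,U] = ((-2.1667)·(-2.1667) + (3.8333)·(3.8333) + (-1.1667)·(-1.1667) + (0.8333)·(0.8333) + (-1.1667)·(-1.1667) + (-0.1667)·(-0.1667)) / 5 = 22.8333/5 = 4.5667
  S[U,V] = ((-2.1667)·(-3) + (3.8333)·(3) + (-1.1667)·(4) + (0.8333)·(-3) + (-1.1667)·(-2) + (-0.1667)·(1)) / 5 = 13/5 = 2.6
  S[V,V] = ((-3)·(-3) + (3)·(3) + (4)·(4) + (-3)·(-3) + (-2)·(-2) + (1)·(1)) / 5 = 48/5 = 9.6

S is symmetric (S[j,i] = S[i,j]). Assembling:

S = [[4.5667, 2.6],
 [2.6, 9.6]]


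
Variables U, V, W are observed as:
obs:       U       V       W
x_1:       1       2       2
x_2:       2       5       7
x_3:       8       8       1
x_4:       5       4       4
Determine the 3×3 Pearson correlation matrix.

Step 1 — column means:
  mean(U) = (1 + 2 + 8 + 5) / 4 = 16/4 = 4
  mean(V) = (2 + 5 + 8 + 4) / 4 = 19/4 = 4.75
  mean(W) = (2 + 7 + 1 + 4) / 4 = 14/4 = 3.5

Step 2 — sample variances and covariances s[i,j] = (1/(n-1)) · Σ_k (x_{k,i} - mean_i) · (x_{k,j} - mean_j), with n-1 = 3:
  s[U,U] = ((-3)·(-3) + (-2)·(-2) + (4)·(4) + (1)·(1)) / 3 = 30/3 = 10
  s[U,V] = ((-3)·(-2.75) + (-2)·(0.25) + (4)·(3.25) + (1)·(-0.75)) / 3 = 20/3 = 6.6667
  s[U,W] = ((-3)·(-1.5) + (-2)·(3.5) + (4)·(-2.5) + (1)·(0.5)) / 3 = -12/3 = -4
  s[V,V] = ((-2.75)·(-2.75) + (0.25)·(0.25) + (3.25)·(3.25) + (-0.75)·(-0.75)) / 3 = 18.75/3 = 6.25
  s[V,W] = ((-2.75)·(-1.5) + (0.25)·(3.5) + (3.25)·(-2.5) + (-0.75)·(0.5)) / 3 = -3.5/3 = -1.1667
  s[W,W] = ((-1.5)·(-1.5) + (3.5)·(3.5) + (-2.5)·(-2.5) + (0.5)·(0.5)) / 3 = 21/3 = 7
  Sample standard deviations s_i = √(s[i,i]):
  s(U) = √(10) = 3.1623
  s(V) = √(6.25) = 2.5
  s(W) = √(7) = 2.6458

Step 3 — r_{ij} = s_{ij} / (s_i · s_j):
  r[U,U] = 1 (diagonal).
  r[U,V] = 6.6667 / (3.1623 · 2.5) = 6.6667 / 7.9057 = 0.8433
  r[U,W] = -4 / (3.1623 · 2.6458) = -4 / 8.3666 = -0.4781
  r[V,V] = 1 (diagonal).
  r[V,W] = -1.1667 / (2.5 · 2.6458) = -1.1667 / 6.6144 = -0.1764
  r[W,W] = 1 (diagonal).

R is symmetric with unit diagonal. Assembling:

R = [[1, 0.8433, -0.4781],
 [0.8433, 1, -0.1764],
 [-0.4781, -0.1764, 1]]


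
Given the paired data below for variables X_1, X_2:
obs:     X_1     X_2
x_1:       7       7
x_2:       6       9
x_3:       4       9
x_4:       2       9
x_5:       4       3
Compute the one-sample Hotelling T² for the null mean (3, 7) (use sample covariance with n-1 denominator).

Step 1 — sample mean vector:
  mean(X_1) = (7 + 6 + 4 + 2 + 4) / 5 = 23/5 = 4.6
  mean(X_2) = (7 + 9 + 9 + 9 + 3) / 5 = 37/5 = 7.4
  x̄ = (4.6, 7.4),  deviation x̄ - mu_0 = (4.6, 7.4) - (3, 7) = (1.6, 0.4).

Step 2 — sample covariance matrix, S[i,j] = (1/(n-1)) · Σ_k (x_{k,i} - mean_i) · (x_{k,j} - mean_j), divisor n-1 = 4:
  S[X_1,X_1] = ((2.4)·(2.4) + (1.4)·(1.4) + (-0.6)·(-0.6) + (-2.6)·(-2.6) + (-0.6)·(-0.6)) / 4 = 15.2/4 = 3.8
  S[X_1,X_2] = ((2.4)·(-0.4) + (1.4)·(1.6) + (-0.6)·(1.6) + (-2.6)·(1.6) + (-0.6)·(-4.4)) / 4 = -1.2/4 = -0.3
  S[X_2,X_2] = ((-0.4)·(-0.4) + (1.6)·(1.6) + (1.6)·(1.6) + (1.6)·(1.6) + (-4.4)·(-4.4)) / 4 = 27.2/4 = 6.8
  S = [[3.8, -0.3],
 [-0.3, 6.8]].

Step 3 — invert S. det(S) = 3.8·6.8 - (-0.3)² = 25.75.
  S^{-1} = (1/det) · [[d, -b], [-b, a]] = [[0.2641, 0.0117],
 [0.0117, 0.1476]].

Step 4 — quadratic form (x̄ - mu_0)^T · S^{-1} · (x̄ - mu_0):
  S^{-1} · (x̄ - mu_0) = (0.4272, 0.0777),
  (x̄ - mu_0)^T · [...] = (1.6)·(0.4272) + (0.4)·(0.0777) = 0.7146.

Step 5 — scale by n: T² = 5 · 0.7146 = 3.5728.

T² ≈ 3.5728


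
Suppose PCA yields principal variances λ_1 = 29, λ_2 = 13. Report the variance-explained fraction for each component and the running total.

Step 1 — total variance = trace(Sigma) = Σ λ_i = 29 + 13 = 42.

Step 2 — fraction explained by component i = λ_i / Σ λ:
  PC1: 29/42 = 0.6905
  PC2: 13/42 = 0.3095

Step 3 — cumulative fraction after k components = (λ_1 + ... + λ_k) / Σ λ:
  k = 1: 29/42 = 0.6905
  k = 2: (29 + 13)/42 = 42/42 = 1

Summary (fraction, with percent):

explained: PC1 0.6905 (69.05%), PC2 0.3095 (30.95%);  cumulative: 0.6905, 1


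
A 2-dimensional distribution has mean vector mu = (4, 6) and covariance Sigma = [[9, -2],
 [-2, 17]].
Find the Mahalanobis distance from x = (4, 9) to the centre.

Step 1 — centre the observation: (x - mu) = (0, 3).

Step 2 — invert Sigma. det(Sigma) = 9·17 - (-2)² = 149.
  Sigma^{-1} = (1/det) · [[d, -b], [-b, a]] = [[0.1141, 0.0134],
 [0.0134, 0.0604]].

Step 3 — form the quadratic (x - mu)^T · Sigma^{-1} · (x - mu):
  Sigma^{-1} · (x - mu) = (0.0403, 0.1812).
  (x - mu)^T · [Sigma^{-1} · (x - mu)] = (0)·(0.0403) + (3)·(0.1812) = 0.5436.

Step 4 — take square root: d = √(0.5436) ≈ 0.7373.

d(x, mu) = √(0.5436) ≈ 0.7373


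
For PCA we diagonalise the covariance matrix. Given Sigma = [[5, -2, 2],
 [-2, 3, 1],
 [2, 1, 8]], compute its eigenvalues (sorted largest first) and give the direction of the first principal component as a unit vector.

Step 1 — characteristic polynomial p(λ) = det(λI - Sigma) = λ³ - tr·λ² + c_1·λ - det, where tr = trace, c_1 = sum of the principal 2×2 minors, det = det(Sigma):
  tr = 5 + 3 + 8 = 16,
  c_1 = (5·3 - (-2)²) + (5·8 - (2)²) + (3·8 - (1)²) = 11 + 36 + 23 = 70,
  det = 5·(3·8 - (1)²) - (-2)·((-2)·8 - (1)·(2)) + (2)·((-2)·(1) - 3·(2)) = 5·(23) - (-2)·(-18) + (2)·(-8) = 63.
  So p(λ) = λ³ - 16λ² + 70λ - 63.
Step 2 — look for an integer root (rational root theorem: any rational root is an integer divisor of 63). Testing λ = 9:
  p(9) = 729 - 1296 + 630 - 63 = 0  ✓
  Dividing out (λ - 9): p(λ) = (λ - 9)(λ² - 7λ + 7).
Step 3 — remaining eigenvalues from the quadratic λ² - 7λ + 7 = 0:
  Δ = 7² - 4·7 = 49 - 28 = 21,  λ = (7 ± √21)/2 = (7 ± 4.5826)/2 ≈ 5.7913 or 1.2087.
  Sorted: λ_1 = 9,  λ_2 = 5.7913,  λ_3 = 1.2087  (check: sum = 16 = tr ✓).

Step 4 — unit eigenvector for λ_1 = 9: v spans the null space of (Sigma - λ_1 I), whose rows are
  r_1 = (-4, -2, 2),  r_2 = (-2, -6, 1),  r_3 = (2, 1, -1).
  v is orthogonal to every row, so take v ∝ r_1 × r_2 = ((-2)·(1) - (2)·(-6), (2)·(-2) - (-4)·(1), (-4)·(-6) - (-2)·(-2)) = (10, 0, 20).
  Rescale (divide by 10): u = (1, 0, 2).
  ||u|| = √((1)² + (0)² + (2)²) = √(5) ≈ 2.2361,  v_1 = u/||u|| ≈ (0.4472, 0, 0.8944) (||v_1|| = 1).

λ_1 = 9,  λ_2 = 5.7913,  λ_3 = 1.2087;  v_1 ≈ (0.4472, 0, 0.8944)


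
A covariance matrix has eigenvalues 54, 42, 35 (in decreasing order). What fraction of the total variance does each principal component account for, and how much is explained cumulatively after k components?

Step 1 — total variance = trace(Sigma) = Σ λ_i = 54 + 42 + 35 = 131.

Step 2 — fraction explained by component i = λ_i / Σ λ:
  PC1: 54/131 = 0.4122
  PC2: 42/131 = 0.3206
  PC3: 35/131 = 0.2672

Step 3 — cumulative fraction after k components = (λ_1 + ... + λ_k) / Σ λ:
  k = 1: 54/131 = 0.4122
  k = 2: (54 + 42)/131 = 96/131 = 0.7328
  k = 3: (54 + 42 + 35)/131 = 131/131 = 1

Summary (fraction, with percent):

explained: PC1 0.4122 (41.22%), PC2 0.3206 (32.06%), PC3 0.2672 (26.72%);  cumulative: 0.4122, 0.7328, 1


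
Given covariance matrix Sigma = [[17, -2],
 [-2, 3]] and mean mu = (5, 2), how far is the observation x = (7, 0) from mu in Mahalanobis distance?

Step 1 — centre the observation: (x - mu) = (2, -2).

Step 2 — invert Sigma. det(Sigma) = 17·3 - (-2)² = 47.
  Sigma^{-1} = (1/det) · [[d, -b], [-b, a]] = [[0.0638, 0.0426],
 [0.0426, 0.3617]].

Step 3 — form the quadratic (x - mu)^T · Sigma^{-1} · (x - mu):
  Sigma^{-1} · (x - mu) = (0.0426, -0.6383).
  (x - mu)^T · [Sigma^{-1} · (x - mu)] = (2)·(0.0426) + (-2)·(-0.6383) = 1.3617.

Step 4 — take square root: d = √(1.3617) ≈ 1.1669.

d(x, mu) = √(1.3617) ≈ 1.1669


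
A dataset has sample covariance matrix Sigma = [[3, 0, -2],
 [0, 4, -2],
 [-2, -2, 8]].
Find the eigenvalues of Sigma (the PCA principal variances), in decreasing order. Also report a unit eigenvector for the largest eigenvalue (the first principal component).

Step 1 — characteristic polynomial p(λ) = det(λI - Sigma) = λ³ - tr·λ² + c_1·λ - det, where tr = trace, c_1 = sum of the principal 2×2 minors, det = det(Sigma):
  tr = 3 + 4 + 8 = 15,
  c_1 = (3·4 - (0)²) + (3·8 - (-2)²) + (4·8 - (-2)²) = 12 + 20 + 28 = 60,
  det = 3·(4·8 - (-2)²) - (0)·((0)·8 - (-2)·(-2)) + (-2)·((0)·(-2) - 4·(-2)) = 3·(28) - (0)·(-4) + (-2)·(8) = 68.
  So p(λ) = λ³ - 15λ² + 60λ - 68.
Step 2 — look for an integer root (rational root theorem: any rational root is an integer divisor of 68). Testing λ = 2:
  p(2) = 8 - 60 + 120 - 68 = 0  ✓
  Dividing out (λ - 2): p(λ) = (λ - 2)(λ² - 13λ + 34).
Step 3 — remaining eigenvalues from the quadratic λ² - 13λ + 34 = 0:
  Δ = 13² - 4·34 = 169 - 136 = 33,  λ = (13 ± √33)/2 = (13 ± 5.7446)/2 ≈ 9.3723 or 3.6277.
  Sorted: λ_1 = 9.3723,  λ_2 = 3.6277,  λ_3 = 2  (check: sum = 15 = tr ✓).

Step 4 — unit eigenvector for λ_1 ≈ 9.3723: v spans the null space of (Sigma - λ_1 I), whose rows are
  r_1 = (-6.3723, 0, -2),  r_2 = (0, -5.3723, -2),  r_3 = (-2, -2, -1.3723).
  v is orthogonal to every row, so take v ∝ r_1 × r_2 = ((0)·(-2) - (-2)·(-5.3723), (-2)·(0) - (-6.3723)·(-2), (-6.3723)·(-5.3723) - (0)·(0)) ≈ (-10.7446, -12.7446, 34.2337).
  Rescale (multiply by -1 so the first nonzero entry is positive): u = (10.7446, 12.7446, -34.2337).
  ||u|| = √((10.7446)² + (12.7446)² + (-34.2337)²) = √(1449.8149) ≈ 38.0764,  v_1 = u/||u|| ≈ (0.2822, 0.3347, -0.8991) (||v_1|| = 1).

λ_1 = 9.3723,  λ_2 = 3.6277,  λ_3 = 2;  v_1 ≈ (0.2822, 0.3347, -0.8991)


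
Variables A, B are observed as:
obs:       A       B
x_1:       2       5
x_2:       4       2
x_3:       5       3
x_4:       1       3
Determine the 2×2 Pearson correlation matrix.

Step 1 — column means:
  mean(A) = (2 + 4 + 5 + 1) / 4 = 12/4 = 3
  mean(B) = (5 + 2 + 3 + 3) / 4 = 13/4 = 3.25

Step 2 — sample variances and covariances s[i,j] = (1/(n-1)) · Σ_k (x_{k,i} - mean_i) · (x_{k,j} - mean_j), with n-1 = 3:
  s[A,A] = ((-1)·(-1) + (1)·(1) + (2)·(2) + (-2)·(-2)) / 3 = 10/3 = 3.3333
  s[A,B] = ((-1)·(1.75) + (1)·(-1.25) + (2)·(-0.25) + (-2)·(-0.25)) / 3 = -3/3 = -1
  s[B,B] = ((1.75)·(1.75) + (-1.25)·(-1.25) + (-0.25)·(-0.25) + (-0.25)·(-0.25)) / 3 = 4.75/3 = 1.5833
  Sample standard deviations s_i = √(s[i,i]):
  s(A) = √(3.3333) = 1.8257
  s(B) = √(1.5833) = 1.2583

Step 3 — r_{ij} = s_{ij} / (s_i · s_j):
  r[A,A] = 1 (diagonal).
  r[A,B] = -1 / (1.8257 · 1.2583) = -1 / 2.2973 = -0.4353
  r[B,B] = 1 (diagonal).

R is symmetric with unit diagonal. Assembling:

R = [[1, -0.4353],
 [-0.4353, 1]]


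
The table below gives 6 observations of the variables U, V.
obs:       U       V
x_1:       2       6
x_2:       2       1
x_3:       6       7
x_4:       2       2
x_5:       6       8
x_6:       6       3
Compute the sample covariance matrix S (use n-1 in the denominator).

Step 1 — column means:
  mean(U) = (2 + 2 + 6 + 2 + 6 + 6) / 6 = 24/6 = 4
  mean(V) = (6 + 1 + 7 + 2 + 8 + 3) / 6 = 27/6 = 4.5

Step 2 — sample covariance S[i,j] = (1/(n-1)) · Σ_k (x_{k,i} - mean_i) · (x_{k,j} - mean_j), with n-1 = 5.
  S[U,U] = ((-2)·(-2) + (-2)·(-2) + (2)·(2) + (-2)·(-2) + (2)·(2) + (2)·(2)) / 5 = 24/5 = 4.8
  S[U,V] = ((-2)·(1.5) + (-2)·(-3.5) + (2)·(2.5) + (-2)·(-2.5) + (2)·(3.5) + (2)·(-1.5)) / 5 = 18/5 = 3.6
  S[V,V] = ((1.5)·(1.5) + (-3.5)·(-3.5) + (2.5)·(2.5) + (-2.5)·(-2.5) + (3.5)·(3.5) + (-1.5)·(-1.5)) / 5 = 41.5/5 = 8.3

S is symmetric (S[j,i] = S[i,j]). Assembling:

S = [[4.8, 3.6],
 [3.6, 8.3]]


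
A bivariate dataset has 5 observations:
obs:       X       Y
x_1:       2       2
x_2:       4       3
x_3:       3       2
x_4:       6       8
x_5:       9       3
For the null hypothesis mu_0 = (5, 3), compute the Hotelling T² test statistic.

Step 1 — sample mean vector:
  mean(X) = (2 + 4 + 3 + 6 + 9) / 5 = 24/5 = 4.8
  mean(Y) = (2 + 3 + 2 + 8 + 3) / 5 = 18/5 = 3.6
  x̄ = (4.8, 3.6),  deviation x̄ - mu_0 = (4.8, 3.6) - (5, 3) = (-0.2, 0.6).

Step 2 — sample covariance matrix, S[i,j] = (1/(n-1)) · Σ_k (x_{k,i} - mean_i) · (x_{k,j} - mean_j), divisor n-1 = 4:
  S[X,X] = ((-2.8)·(-2.8) + (-0.8)·(-0.8) + (-1.8)·(-1.8) + (1.2)·(1.2) + (4.2)·(4.2)) / 4 = 30.8/4 = 7.7
  S[X,Y] = ((-2.8)·(-1.6) + (-0.8)·(-0.6) + (-1.8)·(-1.6) + (1.2)·(4.4) + (4.2)·(-0.6)) / 4 = 10.6/4 = 2.65
  S[Y,Y] = ((-1.6)·(-1.6) + (-0.6)·(-0.6) + (-1.6)·(-1.6) + (4.4)·(4.4) + (-0.6)·(-0.6)) / 4 = 25.2/4 = 6.3
  S = [[7.7, 2.65],
 [2.65, 6.3]].

Step 3 — invert S. det(S) = 7.7·6.3 - (2.65)² = 41.4875.
  S^{-1} = (1/det) · [[d, -b], [-b, a]] = [[0.1519, -0.0639],
 [-0.0639, 0.1856]].

Step 4 — quadratic form (x̄ - mu_0)^T · S^{-1} · (x̄ - mu_0):
  S^{-1} · (x̄ - mu_0) = (-0.0687, 0.1241),
  (x̄ - mu_0)^T · [...] = (-0.2)·(-0.0687) + (0.6)·(0.1241) = 0.0882.

Step 5 — scale by n: T² = 5 · 0.0882 = 0.4411.

T² ≈ 0.4411


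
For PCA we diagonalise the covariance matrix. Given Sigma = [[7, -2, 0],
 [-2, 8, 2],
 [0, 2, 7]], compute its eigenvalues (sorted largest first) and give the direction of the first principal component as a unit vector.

Step 1 — characteristic polynomial p(λ) = det(λI - Sigma) = λ³ - tr·λ² + c_1·λ - det, where tr = trace, c_1 = sum of the principal 2×2 minors, det = det(Sigma):
  tr = 7 + 8 + 7 = 22,
  c_1 = (7·8 - (-2)²) + (7·7 - (0)²) + (8·7 - (2)²) = 52 + 49 + 52 = 153,
  det = 7·(8·7 - (2)²) - (-2)·((-2)·7 - (2)·(0)) + (0)·((-2)·(2) - 8·(0)) = 7·(52) - (-2)·(-14) + (0)·(-4) = 336.
  So p(λ) = λ³ - 22λ² + 153λ - 336.
Step 2 — look for an integer root (rational root theorem: any rational root is an integer divisor of 336). Testing λ = 7:
  p(7) = 343 - 1078 + 1071 - 336 = 0  ✓
  Dividing out (λ - 7): p(λ) = (λ - 7)(λ² - 15λ + 48).
Step 3 — remaining eigenvalues from the quadratic λ² - 15λ + 48 = 0:
  Δ = 15² - 4·48 = 225 - 192 = 33,  λ = (15 ± √33)/2 = (15 ± 5.7446)/2 ≈ 10.3723 or 4.6277.
  Sorted: λ_1 = 10.3723,  λ_2 = 7,  λ_3 = 4.6277  (check: sum = 22 = tr ✓).

Step 4 — unit eigenvector for λ_1 ≈ 10.3723: v spans the null space of (Sigma - λ_1 I), whose rows are
  r_1 = (-3.3723, -2, 0),  r_2 = (-2, -2.3723, 2),  r_3 = (0, 2, -3.3723).
  v is orthogonal to every row, so take v ∝ r_1 × r_2 = ((-2)·(2) - (0)·(-2.3723), (0)·(-2) - (-3.3723)·(2), (-3.3723)·(-2.3723) - (-2)·(-2)) ≈ (-4, 6.7446, 4).
  Rescale (multiply by -1 so the first nonzero entry is positive): u = (4, -6.7446, -4).
  ||u|| = √((4)² + (-6.7446)² + (-4)²) = √(77.4891) ≈ 8.8028,  v_1 = u/||u|| ≈ (0.4544, -0.7662, -0.4544) (||v_1|| = 1).

λ_1 = 10.3723,  λ_2 = 7,  λ_3 = 4.6277;  v_1 ≈ (0.4544, -0.7662, -0.4544)


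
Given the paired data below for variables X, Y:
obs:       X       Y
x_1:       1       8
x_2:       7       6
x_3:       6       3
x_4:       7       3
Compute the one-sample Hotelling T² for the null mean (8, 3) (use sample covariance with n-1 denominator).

Step 1 — sample mean vector:
  mean(X) = (1 + 7 + 6 + 7) / 4 = 21/4 = 5.25
  mean(Y) = (8 + 6 + 3 + 3) / 4 = 20/4 = 5
  x̄ = (5.25, 5),  deviation x̄ - mu_0 = (5.25, 5) - (8, 3) = (-2.75, 2).

Step 2 — sample covariance matrix, S[i,j] = (1/(n-1)) · Σ_k (x_{k,i} - mean_i) · (x_{k,j} - mean_j), divisor n-1 = 3:
  S[X,X] = ((-4.25)·(-4.25) + (1.75)·(1.75) + (0.75)·(0.75) + (1.75)·(1.75)) / 3 = 24.75/3 = 8.25
  S[X,Y] = ((-4.25)·(3) + (1.75)·(1) + (0.75)·(-2) + (1.75)·(-2)) / 3 = -16/3 = -5.3333
  S[Y,Y] = ((3)·(3) + (1)·(1) + (-2)·(-2) + (-2)·(-2)) / 3 = 18/3 = 6
  S = [[8.25, -5.3333],
 [-5.3333, 6]].

Step 3 — invert S. det(S) = 8.25·6 - (-5.3333)² = 21.0556.
  S^{-1} = (1/det) · [[d, -b], [-b, a]] = [[0.285, 0.2533],
 [0.2533, 0.3918]].

Step 4 — quadratic form (x̄ - mu_0)^T · S^{-1} · (x̄ - mu_0):
  S^{-1} · (x̄ - mu_0) = (-0.277, 0.0871),
  (x̄ - mu_0)^T · [...] = (-2.75)·(-0.277) + (2)·(0.0871) = 0.936.

Step 5 — scale by n: T² = 4 · 0.936 = 3.7441.

T² ≈ 3.7441


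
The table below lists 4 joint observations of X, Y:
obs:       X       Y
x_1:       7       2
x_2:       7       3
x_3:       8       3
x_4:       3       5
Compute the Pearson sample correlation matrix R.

Step 1 — column means:
  mean(X) = (7 + 7 + 8 + 3) / 4 = 25/4 = 6.25
  mean(Y) = (2 + 3 + 3 + 5) / 4 = 13/4 = 3.25

Step 2 — sample variances and covariances s[i,j] = (1/(n-1)) · Σ_k (x_{k,i} - mean_i) · (x_{k,j} - mean_j), with n-1 = 3:
  s[X,X] = ((0.75)·(0.75) + (0.75)·(0.75) + (1.75)·(1.75) + (-3.25)·(-3.25)) / 3 = 14.75/3 = 4.9167
  s[X,Y] = ((0.75)·(-1.25) + (0.75)·(-0.25) + (1.75)·(-0.25) + (-3.25)·(1.75)) / 3 = -7.25/3 = -2.4167
  s[Y,Y] = ((-1.25)·(-1.25) + (-0.25)·(-0.25) + (-0.25)·(-0.25) + (1.75)·(1.75)) / 3 = 4.75/3 = 1.5833
  Sample standard deviations s_i = √(s[i,i]):
  s(X) = √(4.9167) = 2.2174
  s(Y) = √(1.5833) = 1.2583

Step 3 — r_{ij} = s_{ij} / (s_i · s_j):
  r[X,X] = 1 (diagonal).
  r[X,Y] = -2.4167 / (2.2174 · 1.2583) = -2.4167 / 2.7901 = -0.8662
  r[Y,Y] = 1 (diagonal).

R is symmetric with unit diagonal. Assembling:

R = [[1, -0.8662],
 [-0.8662, 1]]


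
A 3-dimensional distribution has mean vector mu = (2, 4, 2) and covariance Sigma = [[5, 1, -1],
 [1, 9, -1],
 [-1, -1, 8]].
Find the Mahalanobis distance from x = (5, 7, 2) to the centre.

Step 1 — centre the observation: (x - mu) = (3, 3, 0).

Step 2 — invert Sigma (cofactor / det for 3×3, or solve directly):
  Sigma^{-1} = [[0.2088, -0.0206, 0.0235],
 [-0.0206, 0.1147, 0.0118],
 [0.0235, 0.0118, 0.1294]].

Step 3 — form the quadratic (x - mu)^T · Sigma^{-1} · (x - mu):
  Sigma^{-1} · (x - mu) = (0.5647, 0.2824, 0.1059).
  (x - mu)^T · [Sigma^{-1} · (x - mu)] = (3)·(0.5647) + (3)·(0.2824) + (0)·(0.1059) = 2.5412.

Step 4 — take square root: d = √(2.5412) ≈ 1.5941.

d(x, mu) = √(2.5412) ≈ 1.5941


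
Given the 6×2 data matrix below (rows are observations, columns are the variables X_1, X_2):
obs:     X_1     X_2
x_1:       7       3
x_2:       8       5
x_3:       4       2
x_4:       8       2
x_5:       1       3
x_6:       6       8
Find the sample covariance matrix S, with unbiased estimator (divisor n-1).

Step 1 — column means:
  mean(X_1) = (7 + 8 + 4 + 8 + 1 + 6) / 6 = 34/6 = 5.6667
  mean(X_2) = (3 + 5 + 2 + 2 + 3 + 8) / 6 = 23/6 = 3.8333

Step 2 — sample covariance S[i,j] = (1/(n-1)) · Σ_k (x_{k,i} - mean_i) · (x_{k,j} - mean_j), with n-1 = 5.
  S[X_1,X_1] = ((1.3333)·(1.3333) + (2.3333)·(2.3333) + (-1.6667)·(-1.6667) + (2.3333)·(2.3333) + (-4.6667)·(-4.6667) + (0.3333)·(0.3333)) / 5 = 37.3333/5 = 7.4667
  S[X_1,X_2] = ((1.3333)·(-0.8333) + (2.3333)·(1.1667) + (-1.6667)·(-1.8333) + (2.3333)·(-1.8333) + (-4.6667)·(-0.8333) + (0.3333)·(4.1667)) / 5 = 5.6667/5 = 1.1333
  S[X_2,X_2] = ((-0.8333)·(-0.8333) + (1.1667)·(1.1667) + (-1.8333)·(-1.8333) + (-1.8333)·(-1.8333) + (-0.8333)·(-0.8333) + (4.1667)·(4.1667)) / 5 = 26.8333/5 = 5.3667

S is symmetric (S[j,i] = S[i,j]). Assembling:

S = [[7.4667, 1.1333],
 [1.1333, 5.3667]]
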